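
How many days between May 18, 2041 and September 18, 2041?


123 days

From May 18, 2041 to September 18, 2041
Rest of May 2041: 31 - 18 = 13
Full months: June 30, July 31, August 31
Days into September 2041: 18
Total = 13 + 30 + 31 + 31 + 18 = 123 days


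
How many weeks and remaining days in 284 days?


40 weeks 4 days

Weeks: 284 ÷ 7 = 40 remainder 4


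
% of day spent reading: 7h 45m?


Time: 465 minutes
Day: 1440 minutes
Percentage = (465/1440) × 100 ≈ 32.3%

32.3%


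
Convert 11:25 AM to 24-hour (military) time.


Input: 11:25 AM
AM hour stays: 11

11:25


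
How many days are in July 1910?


Month: July (month 7)
July has 31 days

31 days


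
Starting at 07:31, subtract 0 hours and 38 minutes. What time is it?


06:53

Start: 451 minutes from midnight
Subtract: 38 minutes
Remaining: 451 - 38 = 413
Hours: 6, Minutes: 53


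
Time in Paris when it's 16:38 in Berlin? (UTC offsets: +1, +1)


16:38

Time difference = UTC+1 - UTC+1 = +0 hours
New hour = (16 + 0) mod 24
= 16 mod 24 = 16
Minutes unchanged → 16:38


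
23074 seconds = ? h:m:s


Hours: 23074 ÷ 3600 = 6 remainder 1474
Minutes: 1474 ÷ 60 = 24 remainder 34
Seconds: 34

6h 24m 34s


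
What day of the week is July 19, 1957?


Zeller's congruence:
q=19, m=7, k=57, j=19
h = (19 + ⌊13×8/5⌋ + 57 + ⌊57/4⌋ + ⌊19/4⌋ - 2×19) mod 7
= (19 + 20 + 57 + 14 + 4 - 38) mod 7
= 76 mod 7 = 6
h=6 → Friday

Friday


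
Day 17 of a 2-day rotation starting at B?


Shift B

Shifts: A, B
Start: B (index 1)
Day 17: (1 + 17 - 1) mod 2
= 17 mod 2
= 1
Index 1 → shift B


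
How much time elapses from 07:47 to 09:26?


End time in minutes: 9×60 + 26 = 566
Start time in minutes: 7×60 + 47 = 467
Difference = 566 - 467 = 99 minutes
= 1 hours 39 minutes

1h 39m


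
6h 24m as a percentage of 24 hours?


Total minutes: 6×60 + 24 = 384
Day = 24×60 = 1440 minutes
Fraction = 384/1440 ≈ 0.2667
As a percentage: 384/1440 × 100 ≈ 26.67%

0.2667 (26.67%)


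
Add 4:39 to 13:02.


Start: 782 minutes from midnight
Add: 279 minutes
Total: 1061 minutes
Hours: 1061 ÷ 60 = 17 remainder 41

17:41


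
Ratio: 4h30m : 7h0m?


9:14 (0.64)

Duration 1: 270 minutes
Duration 2: 420 minutes
Ratio = 270:420
GCD = 30
Simplified = 9:14
As a decimal: 9/14 ≈ 0.64


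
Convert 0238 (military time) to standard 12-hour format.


2:38 AM

Hour: 2
2 < 12 → AM


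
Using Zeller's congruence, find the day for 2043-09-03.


Zeller's congruence:
q=3, m=9, k=43, j=20
h = (3 + ⌊13×10/5⌋ + 43 + ⌊43/4⌋ + ⌊20/4⌋ - 2×20) mod 7
= (3 + 26 + 43 + 10 + 5 - 40) mod 7
= 47 mod 7 = 5
h=5 → Thursday

Thursday


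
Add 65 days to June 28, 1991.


Start: June 28, 1991
Add 65 days
June 28 → July 1: 30 - 28 + 1 = 3 days (65 - 3 = 62 left)
July 1 → August 1: 31 - 1 + 1 = 31 days (62 - 31 = 31 left)
August 1 → September 1: 31 - 1 + 1 = 31 days (31 - 31 = 0 left)
Land exactly on September 1, 1991

September 1, 1991


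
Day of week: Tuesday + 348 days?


Start: Tuesday (index 1)
(1 + 348) mod 7
= 349 mod 7
= 6
Index 6 → Sunday

Sunday


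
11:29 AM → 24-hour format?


11:29

Input: 11:29 AM
AM hour stays: 11


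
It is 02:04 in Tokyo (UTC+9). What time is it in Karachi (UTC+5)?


Time difference = UTC+5 - UTC+9 = -4 hours
New hour = (2 -4) mod 24
= -2 mod 24 = 22
Minutes unchanged → 22:04; -2 < 0 → previous day

22:04 (previous day)


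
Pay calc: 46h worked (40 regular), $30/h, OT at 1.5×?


$1470.00

Regular: 40h × $30 = $1200.00
Overtime: 46 - 40 = 6h
OT pay: 6h × $30 × 1.5 = $270.00
Total = $1200.00 + $270.00 = $1470.00


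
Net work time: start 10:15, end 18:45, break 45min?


7h 45m (465 minutes)

Total time = (18×60+45) - (10×60+15)
= 1125 - 615 = 510 min
Minus break: 510 - 45 = 465 min
= 7h 45m


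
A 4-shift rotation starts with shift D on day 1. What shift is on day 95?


Shift B

Shifts: A, B, C, D
Start: D (index 3)
Day 95: (3 + 95 - 1) mod 4
= 97 mod 4
= 1
Index 1 → shift B


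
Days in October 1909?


Month: October (month 10)
October has 31 days

31 days


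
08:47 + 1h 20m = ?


10:07

Start: 527 minutes from midnight
Add: 80 minutes
Total: 607 minutes
Hours: 607 ÷ 60 = 10 remainder 7


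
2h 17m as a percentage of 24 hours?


Total minutes: 2×60 + 17 = 137
Day = 24×60 = 1440 minutes
Fraction = 137/1440 ≈ 0.0951
As a percentage: 137/1440 × 100 ≈ 9.51%

0.0951 (9.51%)


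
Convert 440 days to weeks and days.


Weeks: 440 ÷ 7 = 62 remainder 6

62 weeks 6 days


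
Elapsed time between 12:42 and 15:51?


End time in minutes: 15×60 + 51 = 951
Start time in minutes: 12×60 + 42 = 762
Difference = 951 - 762 = 189 minutes
= 3 hours 9 minutes

3h 9m


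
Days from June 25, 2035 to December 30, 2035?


From June 25, 2035 to December 30, 2035
Rest of June 2035: 30 - 25 = 5
Full months: July 31, August 31, September 30, October 31, November 30
Days into December 2035: 30
Total = 5 + 31 + 31 + 30 + 31 + 30 + 30 = 188 days

188 days


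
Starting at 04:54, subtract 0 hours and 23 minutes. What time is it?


04:31

Start: 294 minutes from midnight
Subtract: 23 minutes
Remaining: 294 - 23 = 271
Hours: 4, Minutes: 31


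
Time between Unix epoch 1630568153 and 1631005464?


437311 seconds (121.5 hours / 5.06 days)

Difference = 1631005464 - 1630568153 = 437311 seconds
In hours: 437311 / 3600 ≈ 121.5
In days: 437311 / 86400 ≈ 5.06


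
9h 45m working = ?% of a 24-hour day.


40.6%

Time: 585 minutes
Day: 1440 minutes
Percentage = (585/1440) × 100 ≈ 40.6%


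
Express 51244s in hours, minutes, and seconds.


Hours: 51244 ÷ 3600 = 14 remainder 844
Minutes: 844 ÷ 60 = 14 remainder 4
Seconds: 4

14h 14m 4s


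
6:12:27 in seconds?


Hours: 6 × 3600 = 21600
Minutes: 12 × 60 = 720
Seconds: 27
Total = 21600 + 720 + 27 = 22347

22347 seconds


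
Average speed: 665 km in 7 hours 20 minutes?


Distance: 665 km
Time: 7h 20m = 440 min = 440/60 = 22/3 hours
Speed = 665 ÷ (22/3) = 665 × 3 / 22 = 1995/22 ≈ 90.7 km/h

90.7 km/h


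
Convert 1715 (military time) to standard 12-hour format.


Hour: 17
17 - 12 = 5 → PM

5:15 PM


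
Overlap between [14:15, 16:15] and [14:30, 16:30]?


105 minutes

Meeting A: 855-975 (in minutes from midnight)
Meeting B: 870-990
Overlap start = max(855, 870) = 870
Overlap end = min(975, 990) = 975
Overlap = max(0, 975 - 870) = 105 min


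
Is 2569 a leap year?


Rules: divisible by 4 AND (not by 100 OR by 400)
2569 ÷ 4 = 642 remainder 1 → not divisible by 4
Not divisible by 4 → not a leap year

No


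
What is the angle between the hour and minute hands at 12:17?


93.5°

Hour hand (12 ≡ 0 on the dial): 0×30 + 17×0.5 = 8.5°
Minute hand = 17×6 = 102°
Difference = |8.5 - 102| = 93.5°


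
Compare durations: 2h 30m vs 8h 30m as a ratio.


5:17 (0.29)

Duration 1: 150 minutes
Duration 2: 510 minutes
Ratio = 150:510
GCD = 30
Simplified = 5:17
As a decimal: 5/17 ≈ 0.29


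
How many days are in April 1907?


30 days

Month: April (month 4)
April has 30 days


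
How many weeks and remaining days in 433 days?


Weeks: 433 ÷ 7 = 61 remainder 6

61 weeks 6 days


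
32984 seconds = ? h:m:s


9h 9m 44s

Hours: 32984 ÷ 3600 = 9 remainder 584
Minutes: 584 ÷ 60 = 9 remainder 44
Seconds: 44


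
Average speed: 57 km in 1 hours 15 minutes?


Distance: 57 km
Time: 1h 15m = 75 min = 75/60 = 5/4 hours
Speed = 57 ÷ (5/4) = 57 × 4 / 5 = 228/5 = 45.6 km/h

45.6 km/h


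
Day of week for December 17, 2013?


Tuesday

Zeller's congruence:
q=17, m=12, k=13, j=20
h = (17 + ⌊13×13/5⌋ + 13 + ⌊13/4⌋ + ⌊20/4⌋ - 2×20) mod 7
= (17 + 33 + 13 + 3 + 5 - 40) mod 7
= 31 mod 7 = 3
h=3 → Tuesday


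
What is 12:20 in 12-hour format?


Hour: 12
12 → 12 PM (noon)

12:20 PM


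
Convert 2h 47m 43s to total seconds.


10063 seconds

Hours: 2 × 3600 = 7200
Minutes: 47 × 60 = 2820
Seconds: 43
Total = 7200 + 2820 + 43 = 10063


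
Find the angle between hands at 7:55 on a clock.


Hour hand = 7×30 + 55×0.5 = 237.5°
Minute hand = 55×6 = 330°
Difference = |237.5 - 330| = 92.5°

92.5°


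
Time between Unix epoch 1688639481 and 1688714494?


75013 seconds (20.8 hours / 0.87 days)

Difference = 1688714494 - 1688639481 = 75013 seconds
In hours: 75013 / 3600 ≈ 20.8
In days: 75013 / 86400 ≈ 0.87


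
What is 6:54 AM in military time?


06:54

Input: 6:54 AM
AM hour stays: 6


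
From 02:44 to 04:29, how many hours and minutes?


End time in minutes: 4×60 + 29 = 269
Start time in minutes: 2×60 + 44 = 164
Difference = 269 - 164 = 105 minutes
= 1 hours 45 minutes

1h 45m


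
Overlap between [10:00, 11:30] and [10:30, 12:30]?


60 minutes

Meeting A: 600-690 (in minutes from midnight)
Meeting B: 630-750
Overlap start = max(600, 630) = 630
Overlap end = min(690, 750) = 690
Overlap = max(0, 690 - 630) = 60 min


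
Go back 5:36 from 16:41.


11:05

Start: 1001 minutes from midnight
Subtract: 336 minutes
Remaining: 1001 - 336 = 665
Hours: 11, Minutes: 5


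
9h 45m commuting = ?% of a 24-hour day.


Time: 585 minutes
Day: 1440 minutes
Percentage = (585/1440) × 100 ≈ 40.6%

40.6%


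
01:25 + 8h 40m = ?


10:05

Start: 85 minutes from midnight
Add: 520 minutes
Total: 605 minutes
Hours: 605 ÷ 60 = 10 remainder 5


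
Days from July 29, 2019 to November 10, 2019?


From July 29, 2019 to November 10, 2019
Rest of July 2019: 31 - 29 = 2
Full months: August 31, September 30, October 31
Days into November 2019: 10
Total = 2 + 31 + 30 + 31 + 10 = 104 days

104 days


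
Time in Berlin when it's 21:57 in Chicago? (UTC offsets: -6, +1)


Time difference = UTC+1 - UTC-6 = +7 hours
New hour = (21 + 7) mod 24
= 28 mod 24 = 4
Minutes unchanged → 04:57; 28 ≥ 24 → next day

04:57 (next day)


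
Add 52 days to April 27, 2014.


Start: April 27, 2014
Add 52 days
April 27 → May 1: 30 - 27 + 1 = 4 days (52 - 4 = 48 left)
May 1 → June 1: 31 - 1 + 1 = 31 days (48 - 31 = 17 left)
June 1 + 17 = June 18, 2014

June 18, 2014


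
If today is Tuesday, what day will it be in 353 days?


Start: Tuesday (index 1)
(1 + 353) mod 7
= 354 mod 7
= 4
Index 4 → Friday

Friday


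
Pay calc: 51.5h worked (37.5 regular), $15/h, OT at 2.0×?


Regular: 37.5h × $15 = $562.50
Overtime: 51.5 - 37.5 = 14.0h
OT pay: 14.0h × $15 × 2.0 = $420.00
Total = $562.50 + $420.00 = $982.50

$982.50


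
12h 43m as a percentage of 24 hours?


0.5299 (52.99%)

Total minutes: 12×60 + 43 = 763
Day = 24×60 = 1440 minutes
Fraction = 763/1440 ≈ 0.5299
As a percentage: 763/1440 × 100 ≈ 52.99%


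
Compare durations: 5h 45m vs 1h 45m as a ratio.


23:7 (3.29)

Duration 1: 345 minutes
Duration 2: 105 minutes
Ratio = 345:105
GCD = 15
Simplified = 23:7
As a decimal: 23/7 ≈ 3.29


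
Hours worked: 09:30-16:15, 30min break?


6h 15m (375 minutes)

Total time = (16×60+15) - (9×60+30)
= 975 - 570 = 405 min
Minus break: 405 - 30 = 375 min
= 6h 15m


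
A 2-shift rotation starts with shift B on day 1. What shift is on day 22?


Shift A

Shifts: A, B
Start: B (index 1)
Day 22: (1 + 22 - 1) mod 2
= 22 mod 2
= 0
Index 0 → shift A


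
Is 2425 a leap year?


Rules: divisible by 4 AND (not by 100 OR by 400)
2425 ÷ 4 = 606 remainder 1 → not divisible by 4
Not divisible by 4 → not a leap year

No


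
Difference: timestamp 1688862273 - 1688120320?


Difference = 1688862273 - 1688120320 = 741953 seconds
In hours: 741953 / 3600 ≈ 206.1
In days: 741953 / 86400 ≈ 8.59

741953 seconds (206.1 hours / 8.59 days)


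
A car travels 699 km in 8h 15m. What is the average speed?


Distance: 699 km
Time: 8h 15m = 495 min = 495/60 = 33/4 hours
Speed = 699 ÷ (33/4) = 699 × 4 / 33 = 2796/33 ≈ 84.7 km/h

84.7 km/h


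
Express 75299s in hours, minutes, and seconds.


Hours: 75299 ÷ 3600 = 20 remainder 3299
Minutes: 3299 ÷ 60 = 54 remainder 59
Seconds: 59

20h 54m 59s


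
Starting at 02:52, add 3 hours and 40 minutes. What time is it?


Start: 172 minutes from midnight
Add: 220 minutes
Total: 392 minutes
Hours: 392 ÷ 60 = 6 remainder 32

06:32


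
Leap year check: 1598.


No

Rules: divisible by 4 AND (not by 100 OR by 400)
1598 ÷ 4 = 399 remainder 2 → not divisible by 4
Not divisible by 4 → not a leap year


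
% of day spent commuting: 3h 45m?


15.6%

Time: 225 minutes
Day: 1440 minutes
Percentage = (225/1440) × 100 ≈ 15.6%


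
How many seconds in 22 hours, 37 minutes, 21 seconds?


81441 seconds

Hours: 22 × 3600 = 79200
Minutes: 37 × 60 = 2220
Seconds: 21
Total = 79200 + 2220 + 21 = 81441


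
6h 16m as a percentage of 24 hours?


0.2611 (26.11%)

Total minutes: 6×60 + 16 = 376
Day = 24×60 = 1440 minutes
Fraction = 376/1440 ≈ 0.2611
As a percentage: 376/1440 × 100 ≈ 26.11%


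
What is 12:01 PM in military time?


Input: 12:01 PM
12 PM → 12 (noon)

12:01


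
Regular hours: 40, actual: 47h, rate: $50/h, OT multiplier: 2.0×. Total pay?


Regular: 40h × $50 = $2000.00
Overtime: 47 - 40 = 7h
OT pay: 7h × $50 × 2.0 = $700.00
Total = $2000.00 + $700.00 = $2700.00

$2700.00


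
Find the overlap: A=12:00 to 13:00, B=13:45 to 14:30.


0 minutes

Meeting A: 720-780 (in minutes from midnight)
Meeting B: 825-870
Overlap start = max(720, 825) = 825
Overlap end = min(780, 870) = 780
Overlap = max(0, 780 - 825) = 0 min


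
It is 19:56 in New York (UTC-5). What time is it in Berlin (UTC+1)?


Time difference = UTC+1 - UTC-5 = +6 hours
New hour = (19 + 6) mod 24
= 25 mod 24 = 1
Minutes unchanged → 01:56; 25 ≥ 24 → next day

01:56 (next day)


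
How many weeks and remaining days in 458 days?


65 weeks 3 days

Weeks: 458 ÷ 7 = 65 remainder 3


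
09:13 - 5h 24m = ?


03:49

Start: 553 minutes from midnight
Subtract: 324 minutes
Remaining: 553 - 324 = 229
Hours: 3, Minutes: 49


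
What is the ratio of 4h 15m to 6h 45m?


17:27 (0.63)

Duration 1: 255 minutes
Duration 2: 405 minutes
Ratio = 255:405
GCD = 15
Simplified = 17:27
As a decimal: 17/27 ≈ 0.63


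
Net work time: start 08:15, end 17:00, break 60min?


Total time = (17×60+0) - (8×60+15)
= 1020 - 495 = 525 min
Minus break: 525 - 60 = 465 min
= 7h 45m

7h 45m (465 minutes)


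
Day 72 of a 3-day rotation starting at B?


Shift A

Shifts: A, B, C
Start: B (index 1)
Day 72: (1 + 72 - 1) mod 3
= 72 mod 3
= 0
Index 0 → shift A


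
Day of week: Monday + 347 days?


Friday

Start: Monday (index 0)
(0 + 347) mod 7
= 347 mod 7
= 4
Index 4 → Friday


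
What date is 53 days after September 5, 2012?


October 28, 2012

Start: September 5, 2012
Add 53 days
September 5 → October 1: 30 - 5 + 1 = 26 days (53 - 26 = 27 left)
October 1 + 27 = October 28, 2012


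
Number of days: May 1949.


31 days

Month: May (month 5)
May has 31 days


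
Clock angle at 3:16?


2.0°

Hour hand = 3×30 + 16×0.5 = 98.0°
Minute hand = 16×6 = 96°
Difference = |98.0 - 96| = 2.0°


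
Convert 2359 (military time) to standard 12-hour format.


11:59 PM

Hour: 23
23 - 12 = 11 → PM


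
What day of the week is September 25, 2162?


Saturday

Zeller's congruence:
q=25, m=9, k=62, j=21
h = (25 + ⌊13×10/5⌋ + 62 + ⌊62/4⌋ + ⌊21/4⌋ - 2×21) mod 7
= (25 + 26 + 62 + 15 + 5 - 42) mod 7
= 91 mod 7 = 0
h=0 → Saturday


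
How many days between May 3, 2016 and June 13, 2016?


41 days

From May 3, 2016 to June 13, 2016
Rest of May 2016: 31 - 3 = 28
Days into June 2016: 13
Total = 28 + 13 = 41 days


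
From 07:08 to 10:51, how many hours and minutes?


End time in minutes: 10×60 + 51 = 651
Start time in minutes: 7×60 + 8 = 428
Difference = 651 - 428 = 223 minutes
= 3 hours 43 minutes

3h 43m


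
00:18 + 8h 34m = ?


Start: 18 minutes from midnight
Add: 514 minutes
Total: 532 minutes
Hours: 532 ÷ 60 = 8 remainder 52

08:52


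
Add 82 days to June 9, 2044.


August 30, 2044

Start: June 9, 2044
Add 82 days
June 9 → July 1: 30 - 9 + 1 = 22 days (82 - 22 = 60 left)
July 1 → August 1: 31 - 1 + 1 = 31 days (60 - 31 = 29 left)
August 1 + 29 = August 30, 2044


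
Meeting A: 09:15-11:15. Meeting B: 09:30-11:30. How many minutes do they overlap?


105 minutes

Meeting A: 555-675 (in minutes from midnight)
Meeting B: 570-690
Overlap start = max(555, 570) = 570
Overlap end = min(675, 690) = 675
Overlap = max(0, 675 - 570) = 105 min


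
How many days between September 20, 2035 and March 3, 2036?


165 days

From September 20, 2035 to March 3, 2036
Rest of September 2035: 30 - 20 = 10
Full months: October 31, November 30, December 31, January 31, February 2036 29
Days into March 2036: 3
Total = 10 + 31 + 30 + 31 + 31 + 29 + 3 = 165 days


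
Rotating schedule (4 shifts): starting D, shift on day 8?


Shift C

Shifts: A, B, C, D
Start: D (index 3)
Day 8: (3 + 8 - 1) mod 4
= 10 mod 4
= 2
Index 2 → shift C


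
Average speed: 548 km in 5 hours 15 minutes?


104.4 km/h

Distance: 548 km
Time: 5h 15m = 315 min = 315/60 = 21/4 hours
Speed = 548 ÷ (21/4) = 548 × 4 / 21 = 2192/21 ≈ 104.4 km/h


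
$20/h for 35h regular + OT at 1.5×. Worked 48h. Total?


$1090.00

Regular: 35h × $20 = $700.00
Overtime: 48 - 35 = 13h
OT pay: 13h × $20 × 1.5 = $390.00
Total = $700.00 + $390.00 = $1090.00


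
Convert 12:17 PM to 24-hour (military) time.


12:17

Input: 12:17 PM
12 PM → 12 (noon)


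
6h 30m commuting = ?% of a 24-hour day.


27.1%

Time: 390 minutes
Day: 1440 minutes
Percentage = (390/1440) × 100 ≈ 27.1%


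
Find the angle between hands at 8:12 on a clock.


Hour hand = 8×30 + 12×0.5 = 246.0°
Minute hand = 12×6 = 72°
Difference = |246.0 - 72| = 174.0°

174.0°


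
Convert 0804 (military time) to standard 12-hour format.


8:04 AM

Hour: 8
8 < 12 → AM


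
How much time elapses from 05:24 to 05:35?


End time in minutes: 5×60 + 35 = 335
Start time in minutes: 5×60 + 24 = 324
Difference = 335 - 324 = 11 minutes
= 0 hours 11 minutes

0h 11m


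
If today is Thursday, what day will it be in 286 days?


Start: Thursday (index 3)
(3 + 286) mod 7
= 289 mod 7
= 2
Index 2 → Wednesday

Wednesday


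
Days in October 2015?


Month: October (month 10)
October has 31 days

31 days


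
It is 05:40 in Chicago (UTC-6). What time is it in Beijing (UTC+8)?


19:40

Time difference = UTC+8 - UTC-6 = +14 hours
New hour = (5 + 14) mod 24
= 19 mod 24 = 19
Minutes unchanged → 19:40


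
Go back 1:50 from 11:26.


09:36

Start: 686 minutes from midnight
Subtract: 110 minutes
Remaining: 686 - 110 = 576
Hours: 9, Minutes: 36


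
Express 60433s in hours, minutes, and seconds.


16h 47m 13s

Hours: 60433 ÷ 3600 = 16 remainder 2833
Minutes: 2833 ÷ 60 = 47 remainder 13
Seconds: 13


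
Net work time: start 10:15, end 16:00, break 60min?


Total time = (16×60+0) - (10×60+15)
= 960 - 615 = 345 min
Minus break: 345 - 60 = 285 min
= 4h 45m

4h 45m (285 minutes)


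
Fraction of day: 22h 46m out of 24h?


0.9486 (94.86%)

Total minutes: 22×60 + 46 = 1366
Day = 24×60 = 1440 minutes
Fraction = 1366/1440 ≈ 0.9486
As a percentage: 1366/1440 × 100 ≈ 94.86%


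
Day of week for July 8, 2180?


Saturday

Zeller's congruence:
q=8, m=7, k=80, j=21
h = (8 + ⌊13×8/5⌋ + 80 + ⌊80/4⌋ + ⌊21/4⌋ - 2×21) mod 7
= (8 + 20 + 80 + 20 + 5 - 42) mod 7
= 91 mod 7 = 0
h=0 → Saturday


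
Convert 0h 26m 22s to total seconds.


1582 seconds

Hours: 0 × 3600 = 0
Minutes: 26 × 60 = 1560
Seconds: 22
Total = 0 + 1560 + 22 = 1582


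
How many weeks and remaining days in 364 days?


Weeks: 364 ÷ 7 = 52 remainder 0

52 weeks 0 days


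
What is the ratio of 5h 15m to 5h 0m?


Duration 1: 315 minutes
Duration 2: 300 minutes
Ratio = 315:300
GCD = 15
Simplified = 21:20
As a decimal: 21/20 = 1.05

21:20 (1.05)


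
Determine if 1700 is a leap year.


Rules: divisible by 4 AND (not by 100 OR by 400)
1700 ÷ 4 = 425 exactly → divisible by 4
1700 ÷ 100 = 17 exactly → divisible by 100
1700 ÷ 400 = 4 remainder 100 → not divisible by 400
Divisible by 100 but not by 400 → not a leap year

No


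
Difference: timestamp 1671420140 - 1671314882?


Difference = 1671420140 - 1671314882 = 105258 seconds
In hours: 105258 / 3600 ≈ 29.2
In days: 105258 / 86400 ≈ 1.22

105258 seconds (29.2 hours / 1.22 days)


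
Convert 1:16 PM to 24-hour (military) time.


13:16

Input: 1:16 PM
PM: 1 + 12 = 13


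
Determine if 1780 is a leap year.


Yes

Rules: divisible by 4 AND (not by 100 OR by 400)
1780 ÷ 4 = 445 exactly → divisible by 4
1780 ÷ 100 = 17 remainder 80 → not divisible by 100
Divisible by 4 but not by 100 → leap year


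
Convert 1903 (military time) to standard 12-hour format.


Hour: 19
19 - 12 = 7 → PM

7:03 PM


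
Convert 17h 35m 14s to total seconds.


Hours: 17 × 3600 = 61200
Minutes: 35 × 60 = 2100
Seconds: 14
Total = 61200 + 2100 + 14 = 63314

63314 seconds


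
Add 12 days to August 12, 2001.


Start: August 12, 2001
Add 12 days
August 12 + 12 = August 24, 2001

August 24, 2001


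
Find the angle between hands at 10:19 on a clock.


164.5°

Hour hand = 10×30 + 19×0.5 = 309.5°
Minute hand = 19×6 = 114°
Difference = |309.5 - 114| = 195.5°
Since > 180°: 360 - 195.5 = 164.5°


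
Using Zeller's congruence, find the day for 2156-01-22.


Zeller's congruence:
q=22, m=13, k=55, j=21
h = (22 + ⌊13×14/5⌋ + 55 + ⌊55/4⌋ + ⌊21/4⌋ - 2×21) mod 7
= (22 + 36 + 55 + 13 + 5 - 42) mod 7
= 89 mod 7 = 5
h=5 → Thursday

Thursday


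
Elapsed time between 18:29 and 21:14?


2h 45m

End time in minutes: 21×60 + 14 = 1274
Start time in minutes: 18×60 + 29 = 1109
Difference = 1274 - 1109 = 165 minutes
= 2 hours 45 minutes


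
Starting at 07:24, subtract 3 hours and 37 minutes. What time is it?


Start: 444 minutes from midnight
Subtract: 217 minutes
Remaining: 444 - 217 = 227
Hours: 3, Minutes: 47

03:47


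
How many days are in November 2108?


Month: November (month 11)
November has 30 days

30 days


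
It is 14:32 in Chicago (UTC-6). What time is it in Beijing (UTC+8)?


04:32 (next day)

Time difference = UTC+8 - UTC-6 = +14 hours
New hour = (14 + 14) mod 24
= 28 mod 24 = 4
Minutes unchanged → 04:32; 28 ≥ 24 → next day


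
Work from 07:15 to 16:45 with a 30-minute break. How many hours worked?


9h 0m (540 minutes)

Total time = (16×60+45) - (7×60+15)
= 1005 - 435 = 570 min
Minus break: 570 - 30 = 540 min
= 9h 0m


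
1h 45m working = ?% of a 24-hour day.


7.3%

Time: 105 minutes
Day: 1440 minutes
Percentage = (105/1440) × 100 ≈ 7.3%


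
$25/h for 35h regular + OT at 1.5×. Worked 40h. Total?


$1062.50

Regular: 35h × $25 = $875.00
Overtime: 40 - 35 = 5h
OT pay: 5h × $25 × 1.5 = $187.50
Total = $875.00 + $187.50 = $1062.50


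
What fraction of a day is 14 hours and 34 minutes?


Total minutes: 14×60 + 34 = 874
Day = 24×60 = 1440 minutes
Fraction = 874/1440 ≈ 0.6069
As a percentage: 874/1440 × 100 ≈ 60.69%

0.6069 (60.69%)


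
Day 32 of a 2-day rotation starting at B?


Shifts: A, B
Start: B (index 1)
Day 32: (1 + 32 - 1) mod 2
= 32 mod 2
= 0
Index 0 → shift A

Shift A


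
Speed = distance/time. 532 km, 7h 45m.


68.6 km/h

Distance: 532 km
Time: 7h 45m = 465 min = 465/60 = 31/4 hours
Speed = 532 ÷ (31/4) = 532 × 4 / 31 = 2128/31 ≈ 68.6 km/h


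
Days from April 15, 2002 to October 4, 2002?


172 days

From April 15, 2002 to October 4, 2002
Rest of April 2002: 30 - 15 = 15
Full months: May 31, June 30, July 31, August 31, September 30
Days into October 2002: 4
Total = 15 + 31 + 30 + 31 + 31 + 30 + 4 = 172 days


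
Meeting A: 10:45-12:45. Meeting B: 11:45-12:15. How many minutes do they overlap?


30 minutes

Meeting A: 645-765 (in minutes from midnight)
Meeting B: 705-735
Overlap start = max(645, 705) = 705
Overlap end = min(765, 735) = 735
Overlap = max(0, 735 - 705) = 30 min


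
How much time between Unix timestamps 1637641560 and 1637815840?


Difference = 1637815840 - 1637641560 = 174280 seconds
In hours: 174280 / 3600 ≈ 48.4
In days: 174280 / 86400 ≈ 2.02

174280 seconds (48.4 hours / 2.02 days)


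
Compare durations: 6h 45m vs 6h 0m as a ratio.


Duration 1: 405 minutes
Duration 2: 360 minutes
Ratio = 405:360
GCD = 45
Simplified = 9:8
As a decimal: 9/8 ≈ 1.13

9:8 (1.13)


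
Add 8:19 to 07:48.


16:07

Start: 468 minutes from midnight
Add: 499 minutes
Total: 967 minutes
Hours: 967 ÷ 60 = 16 remainder 7


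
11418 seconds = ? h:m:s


Hours: 11418 ÷ 3600 = 3 remainder 618
Minutes: 618 ÷ 60 = 10 remainder 18
Seconds: 18

3h 10m 18s


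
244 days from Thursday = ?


Start: Thursday (index 3)
(3 + 244) mod 7
= 247 mod 7
= 2
Index 2 → Wednesday

Wednesday


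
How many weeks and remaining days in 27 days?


3 weeks 6 days

Weeks: 27 ÷ 7 = 3 remainder 6


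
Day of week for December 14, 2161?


Zeller's congruence:
q=14, m=12, k=61, j=21
h = (14 + ⌊13×13/5⌋ + 61 + ⌊61/4⌋ + ⌊21/4⌋ - 2×21) mod 7
= (14 + 33 + 61 + 15 + 5 - 42) mod 7
= 86 mod 7 = 2
h=2 → Monday

Monday


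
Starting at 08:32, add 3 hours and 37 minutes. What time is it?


Start: 512 minutes from midnight
Add: 217 minutes
Total: 729 minutes
Hours: 729 ÷ 60 = 12 remainder 9

12:09


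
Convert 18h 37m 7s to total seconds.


67027 seconds

Hours: 18 × 3600 = 64800
Minutes: 37 × 60 = 2220
Seconds: 7
Total = 64800 + 2220 + 7 = 67027


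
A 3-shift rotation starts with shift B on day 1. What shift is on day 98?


Shifts: A, B, C
Start: B (index 1)
Day 98: (1 + 98 - 1) mod 3
= 98 mod 3
= 2
Index 2 → shift C

Shift C


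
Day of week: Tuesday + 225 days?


Wednesday

Start: Tuesday (index 1)
(1 + 225) mod 7
= 226 mod 7
= 2
Index 2 → Wednesday


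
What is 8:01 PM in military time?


20:01

Input: 8:01 PM
PM: 8 + 12 = 20


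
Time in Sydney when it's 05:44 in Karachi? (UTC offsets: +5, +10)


10:44

Time difference = UTC+10 - UTC+5 = +5 hours
New hour = (5 + 5) mod 24
= 10 mod 24 = 10
Minutes unchanged → 10:44


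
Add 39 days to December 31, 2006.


Start: December 31, 2006
Add 39 days
December 31 → January 1: 31 - 31 + 1 = 1 days (39 - 1 = 38 left)
January 1 → February 1: 31 - 1 + 1 = 31 days (38 - 31 = 7 left)
February 1 + 7 = February 8, 2007

February 8, 2007


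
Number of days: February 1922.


Month: February (month 2)
February: 28 or 29 (leap year)
1922 leap year? No

28 days


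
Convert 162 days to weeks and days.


23 weeks 1 days

Weeks: 162 ÷ 7 = 23 remainder 1


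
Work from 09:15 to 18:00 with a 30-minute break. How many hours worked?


8h 15m (495 minutes)

Total time = (18×60+0) - (9×60+15)
= 1080 - 555 = 525 min
Minus break: 525 - 30 = 495 min
= 8h 15m


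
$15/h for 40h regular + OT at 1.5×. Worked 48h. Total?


$780.00

Regular: 40h × $15 = $600.00
Overtime: 48 - 40 = 8h
OT pay: 8h × $15 × 1.5 = $180.00
Total = $600.00 + $180.00 = $780.00


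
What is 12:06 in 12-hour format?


12:06 PM

Hour: 12
12 → 12 PM (noon)


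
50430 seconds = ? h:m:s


14h 0m 30s

Hours: 50430 ÷ 3600 = 14 remainder 30
Minutes: 30 ÷ 60 = 0 remainder 30
Seconds: 30


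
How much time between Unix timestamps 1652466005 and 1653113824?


647819 seconds (179.9 hours / 7.50 days)

Difference = 1653113824 - 1652466005 = 647819 seconds
In hours: 647819 / 3600 ≈ 179.9
In days: 647819 / 86400 ≈ 7.50


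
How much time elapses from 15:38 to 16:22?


0h 44m

End time in minutes: 16×60 + 22 = 982
Start time in minutes: 15×60 + 38 = 938
Difference = 982 - 938 = 44 minutes
= 0 hours 44 minutes


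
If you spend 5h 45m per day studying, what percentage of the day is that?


24.0%

Time: 345 minutes
Day: 1440 minutes
Percentage = (345/1440) × 100 ≈ 24.0%


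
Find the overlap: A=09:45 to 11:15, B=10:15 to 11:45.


Meeting A: 585-675 (in minutes from midnight)
Meeting B: 615-705
Overlap start = max(585, 615) = 615
Overlap end = min(675, 705) = 675
Overlap = max(0, 675 - 615) = 60 min

60 minutes


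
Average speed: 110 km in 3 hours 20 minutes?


Distance: 110 km
Time: 3h 20m = 200 min = 200/60 = 10/3 hours
Speed = 110 ÷ (10/3) = 110 × 3 / 10 = 330/10 = 33.0 km/h

33.0 km/h


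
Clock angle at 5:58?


169.0°

Hour hand = 5×30 + 58×0.5 = 179.0°
Minute hand = 58×6 = 348°
Difference = |179.0 - 348| = 169.0°


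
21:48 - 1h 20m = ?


20:28

Start: 1308 minutes from midnight
Subtract: 80 minutes
Remaining: 1308 - 80 = 1228
Hours: 20, Minutes: 28


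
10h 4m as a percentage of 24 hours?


0.4194 (41.94%)

Total minutes: 10×60 + 4 = 604
Day = 24×60 = 1440 minutes
Fraction = 604/1440 ≈ 0.4194
As a percentage: 604/1440 × 100 ≈ 41.94%


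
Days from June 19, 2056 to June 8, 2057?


354 days

From June 19, 2056 to June 8, 2057
Rest of June 2056: 30 - 19 = 11
Full months: July 31, August 31, September 30, October 31, November 30, December 31, January 31, February 2057 28, March 31, April 30, May 31
Days into June 2057: 8
Total = 11 + 31 + 31 + 30 + 31 + 30 + 31 + 31 + 28 + 31 + 30 + 31 + 8 = 354 days


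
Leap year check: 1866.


No

Rules: divisible by 4 AND (not by 100 OR by 400)
1866 ÷ 4 = 466 remainder 2 → not divisible by 4
Not divisible by 4 → not a leap year


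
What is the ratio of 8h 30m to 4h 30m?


17:9 (1.89)

Duration 1: 510 minutes
Duration 2: 270 minutes
Ratio = 510:270
GCD = 30
Simplified = 17:9
As a decimal: 17/9 ≈ 1.89


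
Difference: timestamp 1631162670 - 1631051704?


110966 seconds (30.8 hours / 1.28 days)

Difference = 1631162670 - 1631051704 = 110966 seconds
In hours: 110966 / 3600 ≈ 30.8
In days: 110966 / 86400 ≈ 1.28


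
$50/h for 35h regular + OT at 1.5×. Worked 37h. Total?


$1900.00

Regular: 35h × $50 = $1750.00
Overtime: 37 - 35 = 2h
OT pay: 2h × $50 × 1.5 = $150.00
Total = $1750.00 + $150.00 = $1900.00


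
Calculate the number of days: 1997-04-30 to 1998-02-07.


283 days

From April 30, 1997 to February 7, 1998
Rest of April 1997: 30 - 30 = 0
Full months: May 31, June 30, July 31, August 31, September 30, October 31, November 30, December 31, January 31
Days into February 1998: 7
Total = 0 + 31 + 30 + 31 + 31 + 30 + 31 + 30 + 31 + 31 + 7 = 283 days


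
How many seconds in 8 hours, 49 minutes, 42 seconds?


Hours: 8 × 3600 = 28800
Minutes: 49 × 60 = 2940
Seconds: 42
Total = 28800 + 2940 + 42 = 31782

31782 seconds


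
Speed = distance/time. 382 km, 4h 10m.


Distance: 382 km
Time: 4h 10m = 250 min = 250/60 = 25/6 hours
Speed = 382 ÷ (25/6) = 382 × 6 / 25 = 2292/25 ≈ 91.7 km/h

91.7 km/h


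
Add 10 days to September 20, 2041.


September 30, 2041

Start: September 20, 2041
Add 10 days
September 20 + 10 = September 30, 2041


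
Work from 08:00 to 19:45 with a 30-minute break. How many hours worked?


Total time = (19×60+45) - (8×60+0)
= 1185 - 480 = 705 min
Minus break: 705 - 30 = 675 min
= 11h 15m

11h 15m (675 minutes)


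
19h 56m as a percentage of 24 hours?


0.8306 (83.06%)

Total minutes: 19×60 + 56 = 1196
Day = 24×60 = 1440 minutes
Fraction = 1196/1440 ≈ 0.8306
As a percentage: 1196/1440 × 100 ≈ 83.06%


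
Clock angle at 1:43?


153.5°

Hour hand = 1×30 + 43×0.5 = 51.5°
Minute hand = 43×6 = 258°
Difference = |51.5 - 258| = 206.5°
Since > 180°: 360 - 206.5 = 153.5°


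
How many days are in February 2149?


Month: February (month 2)
February: 28 or 29 (leap year)
2149 leap year? No

28 days


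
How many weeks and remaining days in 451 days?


64 weeks 3 days

Weeks: 451 ÷ 7 = 64 remainder 3


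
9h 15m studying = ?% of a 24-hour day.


38.5%

Time: 555 minutes
Day: 1440 minutes
Percentage = (555/1440) × 100 ≈ 38.5%


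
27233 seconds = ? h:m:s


7h 33m 53s

Hours: 27233 ÷ 3600 = 7 remainder 2033
Minutes: 2033 ÷ 60 = 33 remainder 53
Seconds: 53


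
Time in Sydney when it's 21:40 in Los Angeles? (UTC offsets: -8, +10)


Time difference = UTC+10 - UTC-8 = +18 hours
New hour = (21 + 18) mod 24
= 39 mod 24 = 15
Minutes unchanged → 15:40; 39 ≥ 24 → next day

15:40 (next day)


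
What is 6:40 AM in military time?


Input: 6:40 AM
AM hour stays: 6

06:40


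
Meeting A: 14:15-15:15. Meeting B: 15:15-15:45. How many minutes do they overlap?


Meeting A: 855-915 (in minutes from midnight)
Meeting B: 915-945
Overlap start = max(855, 915) = 915
Overlap end = min(915, 945) = 915
Overlap = max(0, 915 - 915) = 0 min

0 minutes


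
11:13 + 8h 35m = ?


19:48

Start: 673 minutes from midnight
Add: 515 minutes
Total: 1188 minutes
Hours: 1188 ÷ 60 = 19 remainder 48


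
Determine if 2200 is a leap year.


Rules: divisible by 4 AND (not by 100 OR by 400)
2200 ÷ 4 = 550 exactly → divisible by 4
2200 ÷ 100 = 22 exactly → divisible by 100
2200 ÷ 400 = 5 remainder 200 → not divisible by 400
Divisible by 100 but not by 400 → not a leap year

No


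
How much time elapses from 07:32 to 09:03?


End time in minutes: 9×60 + 3 = 543
Start time in minutes: 7×60 + 32 = 452
Difference = 543 - 452 = 91 minutes
= 1 hours 31 minutes

1h 31m


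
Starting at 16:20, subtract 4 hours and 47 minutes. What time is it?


Start: 980 minutes from midnight
Subtract: 287 minutes
Remaining: 980 - 287 = 693
Hours: 11, Minutes: 33

11:33


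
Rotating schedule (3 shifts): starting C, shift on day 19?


Shift C

Shifts: A, B, C
Start: C (index 2)
Day 19: (2 + 19 - 1) mod 3
= 20 mod 3
= 2
Index 2 → shift C


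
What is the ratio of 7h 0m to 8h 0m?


Duration 1: 420 minutes
Duration 2: 480 minutes
Ratio = 420:480
GCD = 60
Simplified = 7:8
As a decimal: 7/8 ≈ 0.88

7:8 (0.88)


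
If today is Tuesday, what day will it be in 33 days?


Sunday

Start: Tuesday (index 1)
(1 + 33) mod 7
= 34 mod 7
= 6
Index 6 → Sunday


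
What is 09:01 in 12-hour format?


Hour: 9
9 < 12 → AM

9:01 AM


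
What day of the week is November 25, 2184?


Thursday

Zeller's congruence:
q=25, m=11, k=84, j=21
h = (25 + ⌊13×12/5⌋ + 84 + ⌊84/4⌋ + ⌊21/4⌋ - 2×21) mod 7
= (25 + 31 + 84 + 21 + 5 - 42) mod 7
= 124 mod 7 = 5
h=5 → Thursday


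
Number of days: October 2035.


31 days

Month: October (month 10)
October has 31 days


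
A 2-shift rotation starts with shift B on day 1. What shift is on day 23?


Shifts: A, B
Start: B (index 1)
Day 23: (1 + 23 - 1) mod 2
= 23 mod 2
= 1
Index 1 → shift B

Shift B


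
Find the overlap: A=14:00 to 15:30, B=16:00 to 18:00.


0 minutes

Meeting A: 840-930 (in minutes from midnight)
Meeting B: 960-1080
Overlap start = max(840, 960) = 960
Overlap end = min(930, 1080) = 930
Overlap = max(0, 930 - 960) = 0 min


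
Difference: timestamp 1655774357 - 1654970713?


803644 seconds (223.2 hours / 9.30 days)

Difference = 1655774357 - 1654970713 = 803644 seconds
In hours: 803644 / 3600 ≈ 223.2
In days: 803644 / 86400 ≈ 9.30


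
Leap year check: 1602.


Rules: divisible by 4 AND (not by 100 OR by 400)
1602 ÷ 4 = 400 remainder 2 → not divisible by 4
Not divisible by 4 → not a leap year

No


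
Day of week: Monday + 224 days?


Monday

Start: Monday (index 0)
(0 + 224) mod 7
= 224 mod 7
= 0
Index 0 → Monday


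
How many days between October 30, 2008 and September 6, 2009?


311 days

From October 30, 2008 to September 6, 2009
Rest of October 2008: 31 - 30 = 1
Full months: November 30, December 31, January 31, February 2009 28, March 31, April 30, May 31, June 30, July 31, August 31
Days into September 2009: 6
Total = 1 + 30 + 31 + 31 + 28 + 31 + 30 + 31 + 30 + 31 + 31 + 6 = 311 days


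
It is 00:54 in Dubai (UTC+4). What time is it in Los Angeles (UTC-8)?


Time difference = UTC-8 - UTC+4 = -12 hours
New hour = (0 -12) mod 24
= -12 mod 24 = 12
Minutes unchanged → 12:54; -12 < 0 → previous day

12:54 (previous day)


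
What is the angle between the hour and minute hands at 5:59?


174.5°

Hour hand = 5×30 + 59×0.5 = 179.5°
Minute hand = 59×6 = 354°
Difference = |179.5 - 354| = 174.5°


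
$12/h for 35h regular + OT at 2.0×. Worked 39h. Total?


$516.00

Regular: 35h × $12 = $420.00
Overtime: 39 - 35 = 4h
OT pay: 4h × $12 × 2.0 = $96.00
Total = $420.00 + $96.00 = $516.00


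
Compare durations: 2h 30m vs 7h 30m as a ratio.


1:3 (0.33)

Duration 1: 150 minutes
Duration 2: 450 minutes
Ratio = 150:450
GCD = 150
Simplified = 1:3
As a decimal: 1/3 ≈ 0.33


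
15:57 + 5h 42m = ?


Start: 957 minutes from midnight
Add: 342 minutes
Total: 1299 minutes
Hours: 1299 ÷ 60 = 21 remainder 39

21:39


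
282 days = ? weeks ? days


Weeks: 282 ÷ 7 = 40 remainder 2

40 weeks 2 days


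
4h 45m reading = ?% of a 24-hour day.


19.8%

Time: 285 minutes
Day: 1440 minutes
Percentage = (285/1440) × 100 ≈ 19.8%


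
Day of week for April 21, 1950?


Friday

Zeller's congruence:
q=21, m=4, k=50, j=19
h = (21 + ⌊13×5/5⌋ + 50 + ⌊50/4⌋ + ⌊19/4⌋ - 2×19) mod 7
= (21 + 13 + 50 + 12 + 4 - 38) mod 7
= 62 mod 7 = 6
h=6 → Friday


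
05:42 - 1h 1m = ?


04:41

Start: 342 minutes from midnight
Subtract: 61 minutes
Remaining: 342 - 61 = 281
Hours: 4, Minutes: 41


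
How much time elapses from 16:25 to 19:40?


3h 15m

End time in minutes: 19×60 + 40 = 1180
Start time in minutes: 16×60 + 25 = 985
Difference = 1180 - 985 = 195 minutes
= 3 hours 15 minutes


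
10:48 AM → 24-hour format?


Input: 10:48 AM
AM hour stays: 10

10:48


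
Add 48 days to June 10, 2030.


Start: June 10, 2030
Add 48 days
June 10 → July 1: 30 - 10 + 1 = 21 days (48 - 21 = 27 left)
July 1 + 27 = July 28, 2030

July 28, 2030


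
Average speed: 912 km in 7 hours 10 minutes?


Distance: 912 km
Time: 7h 10m = 430 min = 430/60 = 43/6 hours
Speed = 912 ÷ (43/6) = 912 × 6 / 43 = 5472/43 ≈ 127.3 km/h

127.3 km/h


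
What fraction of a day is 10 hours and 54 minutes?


Total minutes: 10×60 + 54 = 654
Day = 24×60 = 1440 minutes
Fraction = 654/1440 ≈ 0.4542
As a percentage: 654/1440 × 100 ≈ 45.42%

0.4542 (45.42%)


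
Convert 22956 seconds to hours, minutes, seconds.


Hours: 22956 ÷ 3600 = 6 remainder 1356
Minutes: 1356 ÷ 60 = 22 remainder 36
Seconds: 36

6h 22m 36s


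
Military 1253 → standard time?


12:53 PM

Hour: 12
12 → 12 PM (noon)


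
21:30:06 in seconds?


77406 seconds

Hours: 21 × 3600 = 75600
Minutes: 30 × 60 = 1800
Seconds: 6
Total = 75600 + 1800 + 6 = 77406


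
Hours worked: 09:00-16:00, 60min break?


Total time = (16×60+0) - (9×60+0)
= 960 - 540 = 420 min
Minus break: 420 - 60 = 360 min
= 6h 0m

6h 0m (360 minutes)


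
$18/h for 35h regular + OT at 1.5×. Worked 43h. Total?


$846.00

Regular: 35h × $18 = $630.00
Overtime: 43 - 35 = 8h
OT pay: 8h × $18 × 1.5 = $216.00
Total = $630.00 + $216.00 = $846.00


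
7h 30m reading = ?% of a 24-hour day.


Time: 450 minutes
Day: 1440 minutes
Percentage = (450/1440) × 100 ≈ 31.3%

31.3%


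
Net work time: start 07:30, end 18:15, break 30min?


Total time = (18×60+15) - (7×60+30)
= 1095 - 450 = 645 min
Minus break: 645 - 30 = 615 min
= 10h 15m

10h 15m (615 minutes)


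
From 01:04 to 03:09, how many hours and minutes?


End time in minutes: 3×60 + 9 = 189
Start time in minutes: 1×60 + 4 = 64
Difference = 189 - 64 = 125 minutes
= 2 hours 5 minutes

2h 5m
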